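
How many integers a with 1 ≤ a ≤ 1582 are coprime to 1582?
The number of a ∈ {1, ..., 1582} with gcd(a, 1582) = 1 is by definition Euler's totient φ(1582). φ is multiplicative, with φ(p^e) = p^e − p^(e−1). Factorise 1582 = 2 · 7 · 113. Then
  φ(1582) = (2 − 1) · (7 − 1) · (113 − 1) = 1 · 6 · 112 = 672.
So there are 672 such integers.

Final answer: 672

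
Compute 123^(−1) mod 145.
Apply the extended Euclidean algorithm to (145, 123), tracking rows (r, s, t) with s·145 + t·123 = r. Each division r_prev = q·r_cur + r_new produces the new row as (previous row) − q·(current row):
  row A: (145, 1, 0)   [1·145 + 0·123 = 145]
  row B: (123, 0, 1)   [0·145 + 1·123 = 123]
  145 = 1·123 + 22   → row C = row A − 1·row B = (22, 1, −1)   [check: 1·145 − 1·123 = 22]
  123 = 5·22 + 13   → row D = row B − 5·row C = (13, −5, 6)   [check: −5·145 + 6·123 = 13]
  22 = 1·13 + 9   → row E = row C − 1·row D = (9, 6, −7)   [check: 6·145 − 7·123 = 9]
  13 = 1·9 + 4   → row F = row D − 1·row E = (4, −11, 13)   [check: −11·145 + 13·123 = 4]
  9 = 2·4 + 1   → row G = row E − 2·row F = (1, 28, −33)   [check: 28·145 − 33·123 = 1]
  4 = 4·1 + 0   → remainder 0, stop. gcd = 1 (last nonzero row G).
The gcd is 1, so 123 is invertible mod 145. The last nonzero row gives 28·145 − 33·123 = 1, so t = −33. So 123^(−1) ≡ −33 ≡ 112 (mod 145). Verify: 123 · 112 = 13776 ≡ 1 (mod 145). ✓

Final answer: 123^(−1) ≡ 112 (mod 145)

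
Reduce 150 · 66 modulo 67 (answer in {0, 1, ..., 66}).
Reduce the factors first: 150 ≡ 16 (mod 67), so 150 · 66 ≡ 16 · 66 (mod 67). 16 · 66 = 1056. Dividing by 67: 1056 = 15·67 + 51. So (150 · 66) mod 67 = 51.

Final answer: 51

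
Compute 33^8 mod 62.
Use repeated squaring. Binary(8) = 1000. Walk through the bits of the exponent 8 left-to-right: at each bit after the leading one, square the running value, then multiply by 33 if the bit is 1 (always reducing mod 62):
  bit 1 = 1 (leading): start with 33.
  bit 2 = 0: square 33^2 = 1089 ≡ 35 (mod 62).
  bit 3 = 0: square 35^2 = 1225 ≡ 47 (mod 62).
  bit 4 = 0: square 47^2 = 2209 ≡ 39 (mod 62).
Final value: 33^8 ≡ 39 (mod 62).

Final answer: 39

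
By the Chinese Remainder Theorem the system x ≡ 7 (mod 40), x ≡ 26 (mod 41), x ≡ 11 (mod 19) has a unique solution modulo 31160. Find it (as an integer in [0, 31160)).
x ≡ 10727 (mod 31160); the representative in [0, 31160) is 10727

The moduli 40, 41, 19 are pairwise coprime, so by the CRT there is a unique solution mod 40·41·19 = 31160.
Solve by successive substitution. Start with x ≡ 7 (mod 40).
  Combine with x ≡ 26 (mod 41): write x = 7 + 40·t and require 7 + 40·t ≡ 26 (mod 41), i.e. 40·t ≡ 26 − 7 ≡ 19 (mod 41). Since 40^(−1) ≡ 40 (mod 41), t ≡ 40·19 ≡ 22 (mod 41). So x ≡ 7 + 40·22 = 887 (mod 1640).
  Combine with x ≡ 11 (mod 19): write x = 887 + 1640·t and require 887 + 1640·t ≡ 11 (mod 19), i.e. 1640·t ≡ 11 − 887 ≡ 17 (mod 19). Since 1640^(−1) ≡ 16 (mod 19) (1640 ≡ 6 (mod 19)), t ≡ 16·17 ≡ 6 (mod 19). So x ≡ 887 + 1640·6 = 10727 (mod 31160).
Unique solution in [0, 31160): x = 10727.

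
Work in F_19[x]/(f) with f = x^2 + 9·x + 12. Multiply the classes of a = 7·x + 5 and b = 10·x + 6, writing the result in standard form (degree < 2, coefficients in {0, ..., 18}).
Multiply as integer polynomials: a · b = 70·x^2 + 92·x + 30. Reducing coefficients mod 19: a · b ≡ 13·x^2 + 16·x + 11. Now divide by f(x) = x^2 + 9·x + 12 in F_19[x], eliminating the leading term at each step:
  leading term 13·x^2: subtract (13)·f(x) = 13·x^2 + 3·x + 4, leaving 13·x + 7 (coefficients mod 19)
The degree is now < 2, so this is the remainder. Hence a · b ≡ 13·x + 7 in F_19[x]/(f).

Final answer: a · b ≡ 13·x + 7 (mod f(x))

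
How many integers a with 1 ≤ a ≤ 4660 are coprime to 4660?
The number of a ∈ {1, ..., 4660} with gcd(a, 4660) = 1 is by definition Euler's totient φ(4660). φ is multiplicative, with φ(p^e) = p^e − p^(e−1). Factorise 4660 = 2^2 · 5 · 233. Then
  φ(4660) = (2^2 − 2^1) · (5 − 1) · (233 − 1) = 2 · 4 · 232 = 1856.
So there are 1856 such integers.

Final answer: 1856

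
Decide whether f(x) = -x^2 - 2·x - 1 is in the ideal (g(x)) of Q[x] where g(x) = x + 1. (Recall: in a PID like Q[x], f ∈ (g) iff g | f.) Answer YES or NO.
In Q[x] the ideal (g) consists of all multiples of g, so f ∈ (g) iff g | f, i.e. iff the remainder of f on division by g is 0. Divide f by g (g is monic, so eliminate the leading term of the running remainder at each step):
  leading term -x^2: subtract (-x)·g(x) = -x^2 - x, leaving -x - 1
  leading term -x: subtract (-1)·g(x) = -x - 1, leaving 0
The remainder is 0, so f(x) = g(x) · h(x) with h(x) = -x - 1. Hence g | f, i.e. f ∈ (g).

Final answer: YES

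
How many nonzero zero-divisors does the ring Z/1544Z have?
In Z/1544Z each nonzero element is either a unit (gcd with 1544 is 1) or a zero-divisor (gcd > 1). The number of units is φ(1544): factorise 1544 = 2^3 · 193, so φ(1544) = (2^3 − 2^2) · (193 − 1) = 4 · 192 = 768. The nonzero elements number 1544 − 1 = 1543. Hence the nonzero zero-divisors number 1543 − 768 = 775.

Final answer: Z/1544Z has 775 nonzero zero-divisors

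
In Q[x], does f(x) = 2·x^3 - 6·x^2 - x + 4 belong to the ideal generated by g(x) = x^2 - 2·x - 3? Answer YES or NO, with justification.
NO

In Q[x] the ideal (g) consists of all multiples of g, so f ∈ (g) iff g | f, i.e. iff the remainder of f on division by g is 0. Divide f by g (g is monic, so eliminate the leading term of the running remainder at each step):
  leading term 2·x^3: subtract (2·x)·g(x) = 2·x^3 - 4·x^2 - 6·x, leaving -2·x^2 + 5·x + 4
  leading term -2·x^2: subtract (-2)·g(x) = -2·x^2 + 4·x + 6, leaving x - 2
The remainder r(x) = x - 2 ≠ 0 (and deg r < deg g), so g ∤ f, i.e. f ∉ (g).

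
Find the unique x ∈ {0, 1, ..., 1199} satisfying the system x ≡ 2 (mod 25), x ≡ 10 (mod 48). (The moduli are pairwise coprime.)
The moduli 25, 48 are pairwise coprime, so by the CRT there is a unique solution mod 25·48 = 1200.
Solve by successive substitution. Start with x ≡ 2 (mod 25).
  Combine with x ≡ 10 (mod 48): write x = 2 + 25·t and require 2 + 25·t ≡ 10 (mod 48), i.e. 25·t ≡ 10 − 2 ≡ 8 (mod 48). Since 25^(−1) ≡ 25 (mod 48), t ≡ 25·8 ≡ 8 (mod 48). So x ≡ 2 + 25·8 = 202 (mod 1200).
Unique solution in [0, 1200): x = 202.

Final answer: x ≡ 202 (mod 1200); the representative in [0, 1200) is 202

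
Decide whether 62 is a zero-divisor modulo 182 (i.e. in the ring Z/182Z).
YES

gcd(62, 182) = 2 > 1, so 62 is not a unit in Z/182Z. In Z/nZ every nonzero non-unit is a zero-divisor: explicitly, take b = 182/gcd = 91 ≠ 0 (mod 182); then 62·91 = 5642 = 31·182, i.e. 62·91 ≡ 0 (mod 182). So 62 is a zero-divisor.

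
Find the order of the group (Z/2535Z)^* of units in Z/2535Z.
|(Z/2535Z)^*| = 1248

(Z/2535Z)^* consists of the classes a with gcd(a, 2535) = 1, so its order is φ(2535). φ is multiplicative, with φ(p^e) = p^e − p^(e−1). Factorise 2535 = 3 · 5 · 13^2. Then
  φ(2535) = (3 − 1) · (5 − 1) · (13^2 − 13^1) = 2 · 4 · 156 = 1248.
Thus |(Z/2535Z)^*| = 1248.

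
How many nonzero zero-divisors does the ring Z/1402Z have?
In Z/1402Z each nonzero element is either a unit (gcd with 1402 is 1) or a zero-divisor (gcd > 1). The number of units is φ(1402): factorise 1402 = 2 · 701, so φ(1402) = (2 − 1) · (701 − 1) = 1 · 700 = 700. The nonzero elements number 1402 − 1 = 1401. Hence the nonzero zero-divisors number 1401 − 700 = 701.

Final answer: Z/1402Z has 701 nonzero zero-divisors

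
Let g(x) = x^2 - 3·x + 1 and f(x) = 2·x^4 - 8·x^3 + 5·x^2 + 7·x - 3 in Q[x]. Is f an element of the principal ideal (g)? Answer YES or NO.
In Q[x] the ideal (g) consists of all multiples of g, so f ∈ (g) iff g | f, i.e. iff the remainder of f on division by g is 0. Divide f by g (g is monic, so eliminate the leading term of the running remainder at each step):
  leading term 2·x^4: subtract (2·x^2)·g(x) = 2·x^4 - 6·x^3 + 2·x^2, leaving -2·x^3 + 3·x^2 + 7·x - 3
  leading term -2·x^3: subtract (-2·x)·g(x) = -2·x^3 + 6·x^2 - 2·x, leaving -3·x^2 + 9·x - 3
  leading term -3·x^2: subtract (-3)·g(x) = -3·x^2 + 9·x - 3, leaving 0
The remainder is 0, so f(x) = g(x) · h(x) with h(x) = 2·x^2 - 2·x - 3. Hence g | f, i.e. f ∈ (g).

Final answer: YES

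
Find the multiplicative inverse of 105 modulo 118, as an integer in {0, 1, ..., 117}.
105^(−1) ≡ 9 (mod 118)

Apply the extended Euclidean algorithm to (118, 105), tracking rows (r, s, t) with s·118 + t·105 = r. Each division r_prev = q·r_cur + r_new produces the new row as (previous row) − q·(current row):
  row A: (118, 1, 0)   [1·118 + 0·105 = 118]
  row B: (105, 0, 1)   [0·118 + 1·105 = 105]
  118 = 1·105 + 13   → row C = row A − 1·row B = (13, 1, −1)   [check: 1·118 − 1·105 = 13]
  105 = 8·13 + 1   → row D = row B − 8·row C = (1, −8, 9)   [check: −8·118 + 9·105 = 1]
  13 = 13·1 + 0   → remainder 0, stop. gcd = 1 (last nonzero row D).
The gcd is 1, so 105 is invertible mod 118. The last nonzero row gives −8·118 + 9·105 = 1, so t = 9. So 105^(−1) ≡ 9 (mod 118). Verify: 105 · 9 = 945 ≡ 1 (mod 118). ✓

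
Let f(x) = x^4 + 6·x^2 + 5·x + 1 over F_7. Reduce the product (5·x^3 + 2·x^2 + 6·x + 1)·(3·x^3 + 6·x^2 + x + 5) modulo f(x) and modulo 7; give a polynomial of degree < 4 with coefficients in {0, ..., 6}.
Multiply as integer polynomials: a · b = 15·x^6 + 36·x^5 + 35·x^4 + 66·x^3 + 22·x^2 + 31·x + 5. Reducing coefficients mod 7: a · b ≡ x^6 + x^5 + 3·x^3 + x^2 + 3·x + 5. Now divide by f(x) = x^4 + 6·x^2 + 5·x + 1 in F_7[x], eliminating the leading term at each step:
  leading term x^6: subtract (x^2)·f(x) = x^6 + 6·x^4 + 5·x^3 + x^2, leaving x^5 + x^4 + 5·x^3 + 3·x + 5 (coefficients mod 7)
  leading term x^5: subtract (x)·f(x) = x^5 + 6·x^3 + 5·x^2 + x, leaving x^4 + 6·x^3 + 2·x^2 + 2·x + 5 (coefficients mod 7)
  leading term x^4: subtract (1)·f(x) = x^4 + 6·x^2 + 5·x + 1, leaving 6·x^3 + 3·x^2 + 4·x + 4 (coefficients mod 7)
The degree is now < 4, so this is the remainder. Hence a · b ≡ 6·x^3 + 3·x^2 + 4·x + 4 in F_7[x]/(f).

Final answer: a · b ≡ 6·x^3 + 3·x^2 + 4·x + 4 (mod f(x))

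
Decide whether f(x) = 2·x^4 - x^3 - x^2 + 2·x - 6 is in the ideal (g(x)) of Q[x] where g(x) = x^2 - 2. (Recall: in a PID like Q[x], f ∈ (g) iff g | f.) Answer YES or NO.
In Q[x] the ideal (g) consists of all multiples of g, so f ∈ (g) iff g | f, i.e. iff the remainder of f on division by g is 0. Divide f by g (g is monic, so eliminate the leading term of the running remainder at each step):
  leading term 2·x^4: subtract (2·x^2)·g(x) = 2·x^4 - 4·x^2, leaving -x^3 + 3·x^2 + 2·x - 6
  leading term -x^3: subtract (-x)·g(x) = -x^3 + 2·x, leaving 3·x^2 - 6
  leading term 3·x^2: subtract (3)·g(x) = 3·x^2 - 6, leaving 0
The remainder is 0, so f(x) = g(x) · h(x) with h(x) = 2·x^2 - x + 3. Hence g | f, i.e. f ∈ (g).

Final answer: YES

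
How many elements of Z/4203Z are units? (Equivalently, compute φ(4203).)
An element a ∈ Z/4203Z is a unit iff gcd(a, 4203) = 1, so the number of units is φ(4203). φ is multiplicative, with φ(p^e) = p^e − p^(e−1). Factorise 4203 = 3^2 · 467. Then
  φ(4203) = (3^2 − 3^1) · (467 − 1) = 6 · 466 = 2796.

Final answer: Z/4203Z has φ(4203) = 2796 units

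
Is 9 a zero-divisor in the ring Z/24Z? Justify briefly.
gcd(9, 24) = 3 > 1, so 9 is not a unit in Z/24Z. In Z/nZ every nonzero non-unit is a zero-divisor: explicitly, take b = 24/gcd = 8 ≠ 0 (mod 24); then 9·8 = 72 = 3·24, i.e. 9·8 ≡ 0 (mod 24). So 9 is a zero-divisor.

Final answer: YES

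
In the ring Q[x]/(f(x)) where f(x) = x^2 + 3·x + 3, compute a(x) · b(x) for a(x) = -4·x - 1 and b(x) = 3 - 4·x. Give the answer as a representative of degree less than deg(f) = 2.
a · b ≡ -56·x - 51 (mod f(x))

First multiply in Q[x] without reducing: a · b = 16·x^2 - 8·x - 3. Now divide by f(x) = x^2 + 3·x + 3, eliminating the leading term at each step:
  leading term 16·x^2: subtract (16)·f(x) = 16·x^2 + 48·x + 48, leaving -56·x - 51
The degree is now < 2, so this is the remainder. Hence a · b ≡ -56·x - 51 in Q[x]/(f).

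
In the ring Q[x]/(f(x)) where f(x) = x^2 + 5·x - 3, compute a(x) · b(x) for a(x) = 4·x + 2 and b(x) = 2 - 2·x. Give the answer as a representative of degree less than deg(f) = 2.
First multiply in Q[x] without reducing: a · b = -8·x^2 + 4·x + 4. Now divide by f(x) = x^2 + 5·x - 3, eliminating the leading term at each step:
  leading term -8·x^2: subtract (-8)·f(x) = -8·x^2 - 40·x + 24, leaving 44·x - 20
The degree is now < 2, so this is the remainder. Hence a · b ≡ 44·x - 20 in Q[x]/(f).

Final answer: a · b ≡ 44·x - 20 (mod f(x))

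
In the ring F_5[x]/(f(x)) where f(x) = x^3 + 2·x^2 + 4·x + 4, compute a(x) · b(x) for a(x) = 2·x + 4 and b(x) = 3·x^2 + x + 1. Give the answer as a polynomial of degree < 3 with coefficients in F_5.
a · b ≡ 2·x^2 + 2·x (mod f(x))

Multiply as integer polynomials: a · b = 6·x^3 + 14·x^2 + 6·x + 4. Reducing coefficients mod 5: a · b ≡ x^3 + 4·x^2 + x + 4. Now divide by f(x) = x^3 + 2·x^2 + 4·x + 4 in F_5[x], eliminating the leading term at each step:
  leading term x^3: subtract (1)·f(x) = x^3 + 2·x^2 + 4·x + 4, leaving 2·x^2 + 2·x (coefficients mod 5)
The degree is now < 3, so this is the remainder. Hence a · b ≡ 2·x^2 + 2·x in F_5[x]/(f).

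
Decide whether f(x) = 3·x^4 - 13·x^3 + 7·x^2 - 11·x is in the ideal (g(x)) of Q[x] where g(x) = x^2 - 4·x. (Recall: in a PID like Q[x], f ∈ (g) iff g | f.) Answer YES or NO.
NO

In Q[x] the ideal (g) consists of all multiples of g, so f ∈ (g) iff g | f, i.e. iff the remainder of f on division by g is 0. Divide f by g (g is monic, so eliminate the leading term of the running remainder at each step):
  leading term 3·x^4: subtract (3·x^2)·g(x) = 3·x^4 - 12·x^3, leaving -x^3 + 7·x^2 - 11·x
  leading term -x^3: subtract (-x)·g(x) = -x^3 + 4·x^2, leaving 3·x^2 - 11·x
  leading term 3·x^2: subtract (3)·g(x) = 3·x^2 - 12·x, leaving x
The remainder r(x) = x ≠ 0 (and deg r < deg g), so g ∤ f, i.e. f ∉ (g).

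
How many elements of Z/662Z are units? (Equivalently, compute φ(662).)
Z/662Z has φ(662) = 330 units

An element a ∈ Z/662Z is a unit iff gcd(a, 662) = 1, so the number of units is φ(662). φ is multiplicative, with φ(p^e) = p^e − p^(e−1). Factorise 662 = 2 · 331. Then
  φ(662) = (2 − 1) · (331 − 1) = 1 · 330 = 330.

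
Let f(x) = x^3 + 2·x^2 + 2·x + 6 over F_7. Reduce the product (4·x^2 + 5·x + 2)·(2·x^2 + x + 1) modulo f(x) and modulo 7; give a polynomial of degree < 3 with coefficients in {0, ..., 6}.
a · b ≡ x^2 + 5·x (mod f(x))

Multiply as integer polynomials: a · b = 8·x^4 + 14·x^3 + 13·x^2 + 7·x + 2. Reducing coefficients mod 7: a · b ≡ x^4 + 6·x^2 + 2. Now divide by f(x) = x^3 + 2·x^2 + 2·x + 6 in F_7[x], eliminating the leading term at each step:
  leading term x^4: subtract (x)·f(x) = x^4 + 2·x^3 + 2·x^2 + 6·x, leaving 5·x^3 + 4·x^2 + x + 2 (coefficients mod 7)
  leading term 5·x^3: subtract (5)·f(x) = 5·x^3 + 3·x^2 + 3·x + 2, leaving x^2 + 5·x (coefficients mod 7)
The degree is now < 3, so this is the remainder. Hence a · b ≡ x^2 + 5·x in F_7[x]/(f).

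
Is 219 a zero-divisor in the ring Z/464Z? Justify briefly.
NO

gcd(219, 464) = 1, so 219 is a unit in Z/464Z (it has a multiplicative inverse). A unit cannot be a zero-divisor: if 219·b ≡ 0 then multiplying both sides by 219^(−1) gives b ≡ 0. So 219 is not a zero-divisor.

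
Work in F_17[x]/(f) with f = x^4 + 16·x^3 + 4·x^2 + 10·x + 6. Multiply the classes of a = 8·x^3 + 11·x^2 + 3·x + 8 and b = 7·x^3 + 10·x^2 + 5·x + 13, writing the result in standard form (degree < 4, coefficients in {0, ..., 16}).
Multiply as integer polynomials: a · b = 56·x^6 + 157·x^5 + 171·x^4 + 245·x^3 + 238·x^2 + 79·x + 104. Reducing coefficients mod 17: a · b ≡ 5·x^6 + 4·x^5 + x^4 + 7·x^3 + 11·x + 2. Now divide by f(x) = x^4 + 16·x^3 + 4·x^2 + 10·x + 6 in F_17[x], eliminating the leading term at each step:
  leading term 5·x^6: subtract (5·x^2)·f(x) = 5·x^6 + 12·x^5 + 3·x^4 + 16·x^3 + 13·x^2, leaving 9·x^5 + 15·x^4 + 8·x^3 + 4·x^2 + 11·x + 2 (coefficients mod 17)
  leading term 9·x^5: subtract (9·x)·f(x) = 9·x^5 + 8·x^4 + 2·x^3 + 5·x^2 + 3·x, leaving 7·x^4 + 6·x^3 + 16·x^2 + 8·x + 2 (coefficients mod 17)
  leading term 7·x^4: subtract (7)·f(x) = 7·x^4 + 10·x^3 + 11·x^2 + 2·x + 8, leaving 13·x^3 + 5·x^2 + 6·x + 11 (coefficients mod 17)
The degree is now < 4, so this is the remainder. Hence a · b ≡ 13·x^3 + 5·x^2 + 6·x + 11 in F_17[x]/(f).

Final answer: a · b ≡ 13·x^3 + 5·x^2 + 6·x + 11 (mod f(x))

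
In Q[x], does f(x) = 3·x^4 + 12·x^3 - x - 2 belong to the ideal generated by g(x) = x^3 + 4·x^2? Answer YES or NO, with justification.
In Q[x] the ideal (g) consists of all multiples of g, so f ∈ (g) iff g | f, i.e. iff the remainder of f on division by g is 0. Divide f by g (g is monic, so eliminate the leading term of the running remainder at each step):
  leading term 3·x^4: subtract (3·x)·g(x) = 3·x^4 + 12·x^3, leaving -x - 2
The remainder r(x) = -x - 2 ≠ 0 (and deg r < deg g), so g ∤ f, i.e. f ∉ (g).

Final answer: NO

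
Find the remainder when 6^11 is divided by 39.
Use repeated squaring. Binary(11) = 1011. Walk through the bits of the exponent 11 left-to-right: at each bit after the leading one, square the running value, then multiply by 6 if the bit is 1 (always reducing mod 39):
  bit 1 = 1 (leading): start with 6.
  bit 2 = 0: square 6^2 = 36 (mod 39).
  bit 3 = 1: square 36^2 = 1296 ≡ 9; bit is 1, so multiply 9·6 = 54 ≡ 15 (mod 39).
  bit 4 = 1: square 15^2 = 225 ≡ 30; bit is 1, so multiply 30·6 = 180 ≡ 24 (mod 39).
Final value: 6^11 ≡ 24 (mod 39).

Final answer: 24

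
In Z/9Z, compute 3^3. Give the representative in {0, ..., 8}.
0

Use repeated squaring. Binary(3) = 11. Walk through the bits of the exponent 3 left-to-right: at each bit after the leading one, square the running value, then multiply by 3 if the bit is 1 (always reducing mod 9):
  bit 1 = 1 (leading): start with 3.
  bit 2 = 1: square 3^2 = 9 ≡ 0; bit is 1, so multiply 0·3 = 0 (mod 9).
Final value: 3^3 ≡ 0 (mod 9).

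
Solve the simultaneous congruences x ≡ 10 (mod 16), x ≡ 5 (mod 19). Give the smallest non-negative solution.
x ≡ 138 (mod 304); the representative in [0, 304) is 138

The moduli 16, 19 are pairwise coprime, so by the CRT there is a unique solution mod 16·19 = 304.
Solve by successive substitution. Start with x ≡ 10 (mod 16).
  Combine with x ≡ 5 (mod 19): write x = 10 + 16·t and require 10 + 16·t ≡ 5 (mod 19), i.e. 16·t ≡ 5 − 10 ≡ 14 (mod 19). Since 16^(−1) ≡ 6 (mod 19), t ≡ 6·14 ≡ 8 (mod 19). So x ≡ 10 + 16·8 = 138 (mod 304).
Unique solution in [0, 304): x = 138.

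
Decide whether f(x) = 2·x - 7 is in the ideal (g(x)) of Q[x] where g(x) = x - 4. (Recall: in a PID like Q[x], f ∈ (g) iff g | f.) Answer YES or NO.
In Q[x] the ideal (g) consists of all multiples of g, so f ∈ (g) iff g | f, i.e. iff the remainder of f on division by g is 0. Divide f by g (g is monic, so eliminate the leading term of the running remainder at each step):
  leading term 2·x: subtract (2)·g(x) = 2·x - 8, leaving 1
The remainder r(x) = 1 ≠ 0 (and deg r < deg g), so g ∤ f, i.e. f ∉ (g).

Final answer: NO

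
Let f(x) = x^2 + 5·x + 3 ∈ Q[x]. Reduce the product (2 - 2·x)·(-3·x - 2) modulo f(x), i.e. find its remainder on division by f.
a · b ≡ -32·x - 22 (mod f(x))

First multiply in Q[x] without reducing: a · b = 6·x^2 - 2·x - 4. Now divide by f(x) = x^2 + 5·x + 3, eliminating the leading term at each step:
  leading term 6·x^2: subtract (6)·f(x) = 6·x^2 + 30·x + 18, leaving -32·x - 22
The degree is now < 2, so this is the remainder. Hence a · b ≡ -32·x - 22 in Q[x]/(f).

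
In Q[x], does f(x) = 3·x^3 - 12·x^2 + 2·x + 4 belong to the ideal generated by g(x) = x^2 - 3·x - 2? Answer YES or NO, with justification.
NO

In Q[x] the ideal (g) consists of all multiples of g, so f ∈ (g) iff g | f, i.e. iff the remainder of f on division by g is 0. Divide f by g (g is monic, so eliminate the leading term of the running remainder at each step):
  leading term 3·x^3: subtract (3·x)·g(x) = 3·x^3 - 9·x^2 - 6·x, leaving -3·x^2 + 8·x + 4
  leading term -3·x^2: subtract (-3)·g(x) = -3·x^2 + 9·x + 6, leaving -x - 2
The remainder r(x) = -x - 2 ≠ 0 (and deg r < deg g), so g ∤ f, i.e. f ∉ (g).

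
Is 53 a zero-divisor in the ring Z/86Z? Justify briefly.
NO

gcd(53, 86) = 1, so 53 is a unit in Z/86Z (it has a multiplicative inverse). A unit cannot be a zero-divisor: if 53·b ≡ 0 then multiplying both sides by 53^(−1) gives b ≡ 0. So 53 is not a zero-divisor.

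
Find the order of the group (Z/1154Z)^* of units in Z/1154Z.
|(Z/1154Z)^*| = 576

(Z/1154Z)^* consists of the classes a with gcd(a, 1154) = 1, so its order is φ(1154). φ is multiplicative, with φ(p^e) = p^e − p^(e−1). Factorise 1154 = 2 · 577. Then
  φ(1154) = (2 − 1) · (577 − 1) = 1 · 576 = 576.
Thus |(Z/1154Z)^*| = 576.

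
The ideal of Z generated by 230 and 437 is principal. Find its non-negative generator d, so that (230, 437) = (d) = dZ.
In the PID Z, (a, b) is generated by gcd(a, b). Compute gcd(437, 230) with the extended Euclidean algorithm, tracking rows (r, s, t) with s·437 + t·230 = r:
  row A: (437, 1, 0)   [1·437 + 0·230 = 437]
  row B: (230, 0, 1)   [0·437 + 1·230 = 230]
  437 = 1·230 + 207   → row C = row A − 1·row B = (207, 1, −1)   [check: 1·437 − 1·230 = 207]
  230 = 1·207 + 23   → row D = row B − 1·row C = (23, −1, 2)   [check: −1·437 + 2·230 = 23]
  207 = 9·23 + 0   → remainder 0, stop. gcd = 23 (last nonzero row D).
So gcd(230, 437) = 23, with Bézout identity −1·437 + 2·230 = 23. Containment (⊇): the Bézout identity exhibits 23 as an element of (230, 437), giving (23) ⊆ (230, 437). Containment (⊆): since 23 | 230 and 23 | 437 (230 = 23·10, 437 = 23·19), every Z-linear combination of 230 and 437 is divisible by 23, so (230, 437) ⊆ (23). Therefore (230, 437) = (23), d = 23.

Final answer: (230, 437) = (23); d = 23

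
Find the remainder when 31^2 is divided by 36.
25

Use repeated squaring. Binary(2) = 10. Walk through the bits of the exponent 2 left-to-right: at each bit after the leading one, square the running value, then multiply by 31 if the bit is 1 (always reducing mod 36):
  bit 1 = 1 (leading): start with 31.
  bit 2 = 0: square 31^2 = 961 ≡ 25 (mod 36).
Final value: 31^2 ≡ 25 (mod 36).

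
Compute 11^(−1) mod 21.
Apply the extended Euclidean algorithm to (21, 11), tracking rows (r, s, t) with s·21 + t·11 = r. Each division r_prev = q·r_cur + r_new produces the new row as (previous row) − q·(current row):
  row A: (21, 1, 0)   [1·21 + 0·11 = 21]
  row B: (11, 0, 1)   [0·21 + 1·11 = 11]
  21 = 1·11 + 10   → row C = row A − 1·row B = (10, 1, −1)   [check: 1·21 − 1·11 = 10]
  11 = 1·10 + 1   → row D = row B − 1·row C = (1, −1, 2)   [check: −1·21 + 2·11 = 1]
  10 = 10·1 + 0   → remainder 0, stop. gcd = 1 (last nonzero row D).
The gcd is 1, so 11 is invertible mod 21. The last nonzero row gives −1·21 + 2·11 = 1, so t = 2. So 11^(−1) ≡ 2 (mod 21). Verify: 11 · 2 = 22 ≡ 1 (mod 21). ✓

Final answer: 11^(−1) ≡ 2 (mod 21)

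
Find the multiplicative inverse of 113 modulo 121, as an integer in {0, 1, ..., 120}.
Apply the extended Euclidean algorithm to (121, 113), tracking rows (r, s, t) with s·121 + t·113 = r. Each division r_prev = q·r_cur + r_new produces the new row as (previous row) − q·(current row):
  row A: (121, 1, 0)   [1·121 + 0·113 = 121]
  row B: (113, 0, 1)   [0·121 + 1·113 = 113]
  121 = 1·113 + 8   → row C = row A − 1·row B = (8, 1, −1)   [check: 1·121 − 1·113 = 8]
  113 = 14·8 + 1   → row D = row B − 14·row C = (1, −14, 15)   [check: −14·121 + 15·113 = 1]
  8 = 8·1 + 0   → remainder 0, stop. gcd = 1 (last nonzero row D).
The gcd is 1, so 113 is invertible mod 121. The last nonzero row gives −14·121 + 15·113 = 1, so t = 15. So 113^(−1) ≡ 15 (mod 121). Verify: 113 · 15 = 1695 ≡ 1 (mod 121). ✓

Final answer: 113^(−1) ≡ 15 (mod 121)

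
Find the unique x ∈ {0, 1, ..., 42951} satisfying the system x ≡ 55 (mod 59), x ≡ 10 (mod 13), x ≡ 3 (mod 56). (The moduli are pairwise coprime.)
x ≡ 17755 (mod 42952); the representative in [0, 42952) is 17755

The moduli 59, 13, 56 are pairwise coprime, so by the CRT there is a unique solution mod 59·13·56 = 42952.
Solve by successive substitution. Start with x ≡ 55 (mod 59).
  Combine with x ≡ 10 (mod 13): write x = 55 + 59·t and require 55 + 59·t ≡ 10 (mod 13), i.e. 59·t ≡ 10 − 55 ≡ 7 (mod 13). Since 59^(−1) ≡ 2 (mod 13) (59 ≡ 7 (mod 13)), t ≡ 2·7 ≡ 1 (mod 13). So x ≡ 55 + 59·1 = 114 (mod 767).
  Combine with x ≡ 3 (mod 56): write x = 114 + 767·t and require 114 + 767·t ≡ 3 (mod 56), i.e. 767·t ≡ 3 − 114 ≡ 1 (mod 56). Since 767^(−1) ≡ 23 (mod 56) (767 ≡ 39 (mod 56)), t ≡ 23·1 ≡ 23 (mod 56). So x ≡ 114 + 767·23 = 17755 (mod 42952).
Unique solution in [0, 42952): x = 17755.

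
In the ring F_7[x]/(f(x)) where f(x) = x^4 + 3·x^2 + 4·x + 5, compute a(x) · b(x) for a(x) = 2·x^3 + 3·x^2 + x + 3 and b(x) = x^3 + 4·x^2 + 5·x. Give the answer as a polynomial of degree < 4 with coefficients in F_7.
a · b ≡ 2·x^3 + 3·x^2 + 4·x + 6 (mod f(x))

Multiply as integer polynomials: a · b = 2·x^6 + 11·x^5 + 23·x^4 + 22·x^3 + 17·x^2 + 15·x. Reducing coefficients mod 7: a · b ≡ 2·x^6 + 4·x^5 + 2·x^4 + x^3 + 3·x^2 + x. Now divide by f(x) = x^4 + 3·x^2 + 4·x + 5 in F_7[x], eliminating the leading term at each step:
  leading term 2·x^6: subtract (2·x^2)·f(x) = 2·x^6 + 6·x^4 + x^3 + 3·x^2, leaving 4·x^5 + 3·x^4 + x (coefficients mod 7)
  leading term 4·x^5: subtract (4·x)·f(x) = 4·x^5 + 5·x^3 + 2·x^2 + 6·x, leaving 3·x^4 + 2·x^3 + 5·x^2 + 2·x (coefficients mod 7)
  leading term 3·x^4: subtract (3)·f(x) = 3·x^4 + 2·x^2 + 5·x + 1, leaving 2·x^3 + 3·x^2 + 4·x + 6 (coefficients mod 7)
The degree is now < 4, so this is the remainder. Hence a · b ≡ 2·x^3 + 3·x^2 + 4·x + 6 in F_7[x]/(f).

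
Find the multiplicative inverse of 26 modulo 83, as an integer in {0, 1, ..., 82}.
Apply the extended Euclidean algorithm to (83, 26), tracking rows (r, s, t) with s·83 + t·26 = r. Each division r_prev = q·r_cur + r_new produces the new row as (previous row) − q·(current row):
  row A: (83, 1, 0)   [1·83 + 0·26 = 83]
  row B: (26, 0, 1)   [0·83 + 1·26 = 26]
  83 = 3·26 + 5   → row C = row A − 3·row B = (5, 1, −3)   [check: 1·83 − 3·26 = 5]
  26 = 5·5 + 1   → row D = row B − 5·row C = (1, −5, 16)   [check: −5·83 + 16·26 = 1]
  5 = 5·1 + 0   → remainder 0, stop. gcd = 1 (last nonzero row D).
The gcd is 1, so 26 is invertible mod 83. The last nonzero row gives −5·83 + 16·26 = 1, so t = 16. So 26^(−1) ≡ 16 (mod 83). Verify: 26 · 16 = 416 ≡ 1 (mod 83). ✓

Final answer: 26^(−1) ≡ 16 (mod 83)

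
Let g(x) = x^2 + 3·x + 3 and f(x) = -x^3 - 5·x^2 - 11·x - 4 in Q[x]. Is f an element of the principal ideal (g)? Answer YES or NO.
In Q[x] the ideal (g) consists of all multiples of g, so f ∈ (g) iff g | f, i.e. iff the remainder of f on division by g is 0. Divide f by g (g is monic, so eliminate the leading term of the running remainder at each step):
  leading term -x^3: subtract (-x)·g(x) = -x^3 - 3·x^2 - 3·x, leaving -2·x^2 - 8·x - 4
  leading term -2·x^2: subtract (-2)·g(x) = -2·x^2 - 6·x - 6, leaving 2 - 2·x
The remainder r(x) = 2 - 2·x ≠ 0 (and deg r < deg g), so g ∤ f, i.e. f ∉ (g).

Final answer: NO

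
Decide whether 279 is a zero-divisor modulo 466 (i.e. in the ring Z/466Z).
NO

gcd(279, 466) = 1, so 279 is a unit in Z/466Z (it has a multiplicative inverse). A unit cannot be a zero-divisor: if 279·b ≡ 0 then multiplying both sides by 279^(−1) gives b ≡ 0. So 279 is not a zero-divisor.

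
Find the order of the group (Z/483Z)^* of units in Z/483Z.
|(Z/483Z)^*| = 264

(Z/483Z)^* consists of the classes a with gcd(a, 483) = 1, so its order is φ(483). φ is multiplicative, with φ(p^e) = p^e − p^(e−1). Factorise 483 = 3 · 7 · 23. Then
  φ(483) = (3 − 1) · (7 − 1) · (23 − 1) = 2 · 6 · 22 = 264.
Thus |(Z/483Z)^*| = 264.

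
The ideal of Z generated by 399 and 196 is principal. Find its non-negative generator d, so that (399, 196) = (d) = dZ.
In the PID Z, (a, b) is generated by gcd(a, b). Compute gcd(399, 196) with the extended Euclidean algorithm, tracking rows (r, s, t) with s·399 + t·196 = r:
  row A: (399, 1, 0)   [1·399 + 0·196 = 399]
  row B: (196, 0, 1)   [0·399 + 1·196 = 196]
  399 = 2·196 + 7   → row C = row A − 2·row B = (7, 1, −2)   [check: 1·399 − 2·196 = 7]
  196 = 28·7 + 0   → remainder 0, stop. gcd = 7 (last nonzero row C).
So gcd(399, 196) = 7, with Bézout identity 1·399 − 2·196 = 7. Containment (⊇): the Bézout identity exhibits 7 as an element of (399, 196), giving (7) ⊆ (399, 196). Containment (⊆): since 7 | 399 and 7 | 196 (399 = 7·57, 196 = 7·28), every Z-linear combination of 399 and 196 is divisible by 7, so (399, 196) ⊆ (7). Therefore (399, 196) = (7), d = 7.

Final answer: (399, 196) = (7); d = 7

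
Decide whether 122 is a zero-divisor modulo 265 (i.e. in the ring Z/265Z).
gcd(122, 265) = 1, so 122 is a unit in Z/265Z (it has a multiplicative inverse). A unit cannot be a zero-divisor: if 122·b ≡ 0 then multiplying both sides by 122^(−1) gives b ≡ 0. So 122 is not a zero-divisor.

Final answer: NO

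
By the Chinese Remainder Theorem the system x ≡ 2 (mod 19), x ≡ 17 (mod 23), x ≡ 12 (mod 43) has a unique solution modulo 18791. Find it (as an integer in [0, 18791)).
x ≡ 17083 (mod 18791); the representative in [0, 18791) is 17083

The moduli 19, 23, 43 are pairwise coprime, so by the CRT there is a unique solution mod 19·23·43 = 18791.
Solve by successive substitution. Start with x ≡ 2 (mod 19).
  Combine with x ≡ 17 (mod 23): write x = 2 + 19·t and require 2 + 19·t ≡ 17 (mod 23), i.e. 19·t ≡ 17 − 2 ≡ 15 (mod 23). Since 19^(−1) ≡ 17 (mod 23), t ≡ 17·15 ≡ 2 (mod 23). So x ≡ 2 + 19·2 = 40 (mod 437).
  Combine with x ≡ 12 (mod 43): write x = 40 + 437·t and require 40 + 437·t ≡ 12 (mod 43), i.e. 437·t ≡ 12 − 40 ≡ 15 (mod 43). Since 437^(−1) ≡ 37 (mod 43) (437 ≡ 7 (mod 43)), t ≡ 37·15 ≡ 39 (mod 43). So x ≡ 40 + 437·39 = 17083 (mod 18791).
Unique solution in [0, 18791): x = 17083.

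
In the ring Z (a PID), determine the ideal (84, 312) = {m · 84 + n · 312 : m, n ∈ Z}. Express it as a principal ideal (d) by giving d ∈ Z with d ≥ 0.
In the PID Z, (a, b) is generated by gcd(a, b). Compute gcd(312, 84) with the extended Euclidean algorithm, tracking rows (r, s, t) with s·312 + t·84 = r:
  row A: (312, 1, 0)   [1·312 + 0·84 = 312]
  row B: (84, 0, 1)   [0·312 + 1·84 = 84]
  312 = 3·84 + 60   → row C = row A − 3·row B = (60, 1, −3)   [check: 1·312 − 3·84 = 60]
  84 = 1·60 + 24   → row D = row B − 1·row C = (24, −1, 4)   [check: −1·312 + 4·84 = 24]
  60 = 2·24 + 12   → row E = row C − 2·row D = (12, 3, −11)   [check: 3·312 − 11·84 = 12]
  24 = 2·12 + 0   → remainder 0, stop. gcd = 12 (last nonzero row E).
So gcd(84, 312) = 12, with Bézout identity 3·312 − 11·84 = 12. Containment (⊇): the Bézout identity exhibits 12 as an element of (84, 312), giving (12) ⊆ (84, 312). Containment (⊆): since 12 | 84 and 12 | 312 (84 = 12·7, 312 = 12·26), every Z-linear combination of 84 and 312 is divisible by 12, so (84, 312) ⊆ (12). Therefore (84, 312) = (12), d = 12.

Final answer: (84, 312) = (12); d = 12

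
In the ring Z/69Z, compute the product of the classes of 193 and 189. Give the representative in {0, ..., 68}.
45

Reduce the factors first: 193 ≡ 55, 189 ≡ 51 (mod 69), so 193 · 189 ≡ 55 · 51 (mod 69). 55 · 51 = 2805. Dividing by 69: 2805 = 40·69 + 45. So (193 · 189) mod 69 = 45.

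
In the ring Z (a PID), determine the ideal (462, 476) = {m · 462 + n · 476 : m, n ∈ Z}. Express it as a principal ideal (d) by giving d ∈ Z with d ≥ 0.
In the PID Z, (a, b) is generated by gcd(a, b). Compute gcd(476, 462) with the extended Euclidean algorithm, tracking rows (r, s, t) with s·476 + t·462 = r:
  row A: (476, 1, 0)   [1·476 + 0·462 = 476]
  row B: (462, 0, 1)   [0·476 + 1·462 = 462]
  476 = 1·462 + 14   → row C = row A − 1·row B = (14, 1, −1)   [check: 1·476 − 1·462 = 14]
  462 = 33·14 + 0   → remainder 0, stop. gcd = 14 (last nonzero row C).
So gcd(462, 476) = 14, with Bézout identity 1·476 − 1·462 = 14. Containment (⊇): the Bézout identity exhibits 14 as an element of (462, 476), giving (14) ⊆ (462, 476). Containment (⊆): since 14 | 462 and 14 | 476 (462 = 14·33, 476 = 14·34), every Z-linear combination of 462 and 476 is divisible by 14, so (462, 476) ⊆ (14). Therefore (462, 476) = (14), d = 14.

Final answer: (462, 476) = (14); d = 14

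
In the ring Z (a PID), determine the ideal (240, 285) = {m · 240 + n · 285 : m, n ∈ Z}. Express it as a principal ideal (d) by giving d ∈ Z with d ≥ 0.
In the PID Z, (a, b) is generated by gcd(a, b). Compute gcd(285, 240) with the extended Euclidean algorithm, tracking rows (r, s, t) with s·285 + t·240 = r:
  row A: (285, 1, 0)   [1·285 + 0·240 = 285]
  row B: (240, 0, 1)   [0·285 + 1·240 = 240]
  285 = 1·240 + 45   → row C = row A − 1·row B = (45, 1, −1)   [check: 1·285 − 1·240 = 45]
  240 = 5·45 + 15   → row D = row B − 5·row C = (15, −5, 6)   [check: −5·285 + 6·240 = 15]
  45 = 3·15 + 0   → remainder 0, stop. gcd = 15 (last nonzero row D).
So gcd(240, 285) = 15, with Bézout identity −5·285 + 6·240 = 15. Containment (⊇): the Bézout identity exhibits 15 as an element of (240, 285), giving (15) ⊆ (240, 285). Containment (⊆): since 15 | 240 and 15 | 285 (240 = 15·16, 285 = 15·19), every Z-linear combination of 240 and 285 is divisible by 15, so (240, 285) ⊆ (15). Therefore (240, 285) = (15), d = 15.

Final answer: (240, 285) = (15); d = 15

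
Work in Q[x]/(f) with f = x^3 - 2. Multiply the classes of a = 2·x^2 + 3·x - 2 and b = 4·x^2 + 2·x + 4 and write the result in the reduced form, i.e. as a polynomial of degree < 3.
a · b ≡ 6·x^2 + 24·x + 24 (mod f(x))

First multiply in Q[x] without reducing: a · b = 8·x^4 + 16·x^3 + 6·x^2 + 8·x - 8. Now divide by f(x) = x^3 - 2, eliminating the leading term at each step:
  leading term 8·x^4: subtract (8·x)·f(x) = 8·x^4 - 16·x, leaving 16·x^3 + 6·x^2 + 24·x - 8
  leading term 16·x^3: subtract (16)·f(x) = 16·x^3 - 32, leaving 6·x^2 + 24·x + 24
The degree is now < 3, so this is the remainder. Hence a · b ≡ 6·x^2 + 24·x + 24 in Q[x]/(f).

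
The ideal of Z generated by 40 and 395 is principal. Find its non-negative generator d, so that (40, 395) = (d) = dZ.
(40, 395) = (5); d = 5

In the PID Z, (a, b) is generated by gcd(a, b). Compute gcd(395, 40) with the extended Euclidean algorithm, tracking rows (r, s, t) with s·395 + t·40 = r:
  row A: (395, 1, 0)   [1·395 + 0·40 = 395]
  row B: (40, 0, 1)   [0·395 + 1·40 = 40]
  395 = 9·40 + 35   → row C = row A − 9·row B = (35, 1, −9)   [check: 1·395 − 9·40 = 35]
  40 = 1·35 + 5   → row D = row B − 1·row C = (5, −1, 10)   [check: −1·395 + 10·40 = 5]
  35 = 7·5 + 0   → remainder 0, stop. gcd = 5 (last nonzero row D).
So gcd(40, 395) = 5, with Bézout identity −1·395 + 10·40 = 5. Containment (⊇): the Bézout identity exhibits 5 as an element of (40, 395), giving (5) ⊆ (40, 395). Containment (⊆): since 5 | 40 and 5 | 395 (40 = 5·8, 395 = 5·79), every Z-linear combination of 40 and 395 is divisible by 5, so (40, 395) ⊆ (5). Therefore (40, 395) = (5), d = 5.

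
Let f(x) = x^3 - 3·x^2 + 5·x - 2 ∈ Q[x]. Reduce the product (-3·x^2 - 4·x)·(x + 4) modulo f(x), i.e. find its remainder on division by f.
a · b ≡ -25·x^2 - x - 6 (mod f(x))

First multiply in Q[x] without reducing: a · b = -3·x^3 - 16·x^2 - 16·x. Now divide by f(x) = x^3 - 3·x^2 + 5·x - 2, eliminating the leading term at each step:
  leading term -3·x^3: subtract (-3)·f(x) = -3·x^3 + 9·x^2 - 15·x + 6, leaving -25·x^2 - x - 6
The degree is now < 3, so this is the remainder. Hence a · b ≡ -25·x^2 - x - 6 in Q[x]/(f).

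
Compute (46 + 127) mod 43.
1

Reduce the summands first: 46 ≡ 3, 127 ≡ 41 (mod 43), so 46 + 127 ≡ 3 + 41 (mod 43). 3 + 41 = 44; 44 = 1·43 + 1, so (46 + 127) mod 43 = 1.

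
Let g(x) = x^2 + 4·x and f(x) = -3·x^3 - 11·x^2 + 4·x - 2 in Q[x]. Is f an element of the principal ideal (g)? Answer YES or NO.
In Q[x] the ideal (g) consists of all multiples of g, so f ∈ (g) iff g | f, i.e. iff the remainder of f on division by g is 0. Divide f by g (g is monic, so eliminate the leading term of the running remainder at each step):
  leading term -3·x^3: subtract (-3·x)·g(x) = -3·x^3 - 12·x^2, leaving x^2 + 4·x - 2
  leading term x^2: subtract (1)·g(x) = x^2 + 4·x, leaving -2
The remainder r(x) = -2 ≠ 0 (and deg r < deg g), so g ∤ f, i.e. f ∉ (g).

Final answer: NO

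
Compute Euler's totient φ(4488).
φ(4488) = 1280

φ is multiplicative, with φ(p^e) = p^e − p^(e−1). Factorise 4488 = 2^3 · 3 · 11 · 17. Then
  φ(4488) = (2^3 − 2^2) · (3 − 1) · (11 − 1) · (17 − 1) = 4 · 2 · 10 · 16 = 1280.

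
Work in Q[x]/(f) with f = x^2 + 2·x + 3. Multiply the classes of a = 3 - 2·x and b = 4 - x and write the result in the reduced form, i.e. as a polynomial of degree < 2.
First multiply in Q[x] without reducing: a · b = 2·x^2 - 11·x + 12. Now divide by f(x) = x^2 + 2·x + 3, eliminating the leading term at each step:
  leading term 2·x^2: subtract (2)·f(x) = 2·x^2 + 4·x + 6, leaving 6 - 15·x
The degree is now < 2, so this is the remainder. Hence a · b ≡ 6 - 15·x in Q[x]/(f).

Final answer: a · b ≡ 6 - 15·x (mod f(x))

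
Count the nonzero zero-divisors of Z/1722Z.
Z/1722Z has 1241 nonzero zero-divisors

In Z/1722Z each nonzero element is either a unit (gcd with 1722 is 1) or a zero-divisor (gcd > 1). The number of units is φ(1722): factorise 1722 = 2 · 3 · 7 · 41, so φ(1722) = (2 − 1) · (3 − 1) · (7 − 1) · (41 − 1) = 1 · 2 · 6 · 40 = 480. The nonzero elements number 1722 − 1 = 1721. Hence the nonzero zero-divisors number 1721 − 480 = 1241.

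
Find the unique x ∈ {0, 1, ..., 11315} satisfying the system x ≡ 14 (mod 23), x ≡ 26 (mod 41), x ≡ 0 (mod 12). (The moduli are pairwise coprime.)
The moduli 23, 41, 12 are pairwise coprime, so by the CRT there is a unique solution mod 23·41·12 = 11316.
Solve by successive substitution. Start with x ≡ 14 (mod 23).
  Combine with x ≡ 26 (mod 41): write x = 14 + 23·t and require 14 + 23·t ≡ 26 (mod 41), i.e. 23·t ≡ 26 − 14 ≡ 12 (mod 41). Since 23^(−1) ≡ 25 (mod 41), t ≡ 25·12 ≡ 13 (mod 41). So x ≡ 14 + 23·13 = 313 (mod 943).
  Combine with x ≡ 0 (mod 12): write x = 313 + 943·t and require 313 + 943·t ≡ 0 (mod 12), i.e. 943·t ≡ 0 − 313 ≡ 11 (mod 12). Since 943^(−1) ≡ 7 (mod 12) (943 ≡ 7 (mod 12)), t ≡ 7·11 ≡ 5 (mod 12). So x ≡ 313 + 943·5 = 5028 (mod 11316).
Unique solution in [0, 11316): x = 5028.

Final answer: x ≡ 5028 (mod 11316); the representative in [0, 11316) is 5028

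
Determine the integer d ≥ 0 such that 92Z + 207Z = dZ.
(92, 207) = (23); d = 23

In the PID Z, (a, b) is generated by gcd(a, b). Compute gcd(207, 92) with the extended Euclidean algorithm, tracking rows (r, s, t) with s·207 + t·92 = r:
  row A: (207, 1, 0)   [1·207 + 0·92 = 207]
  row B: (92, 0, 1)   [0·207 + 1·92 = 92]
  207 = 2·92 + 23   → row C = row A − 2·row B = (23, 1, −2)   [check: 1·207 − 2·92 = 23]
  92 = 4·23 + 0   → remainder 0, stop. gcd = 23 (last nonzero row C).
So gcd(92, 207) = 23, with Bézout identity 1·207 − 2·92 = 23. Containment (⊇): the Bézout identity exhibits 23 as an element of (92, 207), giving (23) ⊆ (92, 207). Containment (⊆): since 23 | 92 and 23 | 207 (92 = 23·4, 207 = 23·9), every Z-linear combination of 92 and 207 is divisible by 23, so (92, 207) ⊆ (23). Therefore (92, 207) = (23), d = 23.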